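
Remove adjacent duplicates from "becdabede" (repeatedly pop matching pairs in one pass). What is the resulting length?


Input: becdabede
Stack-based adjacent duplicate removal:
  Read 'b': push. Stack: b
  Read 'e': push. Stack: be
  Read 'c': push. Stack: bec
  Read 'd': push. Stack: becd
  Read 'a': push. Stack: becda
  Read 'b': push. Stack: becdab
  Read 'e': push. Stack: becdabe
  Read 'd': push. Stack: becdabed
  Read 'e': push. Stack: becdabede
Final stack: "becdabede" (length 9)

9


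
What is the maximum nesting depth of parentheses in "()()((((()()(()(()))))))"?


Input: "()()((((()()(()(()))))))"
Tracking depth:
  Position 0 '(': depth becomes 1
  Position 1 ')': depth becomes 0
  Position 2 '(': depth becomes 1
  Position 3 ')': depth becomes 0
  Position 4 '(': depth becomes 1
  Position 5 '(': depth becomes 2
  Position 6 '(': depth becomes 3
  Position 7 '(': depth becomes 4
  Position 8 '(': depth becomes 5
  Position 9 ')': depth becomes 4
  Position 10 '(': depth becomes 5
  Position 11 ')': depth becomes 4
  Position 12 '(': depth becomes 5
  Position 13 '(': depth becomes 6
  Position 14 ')': depth becomes 5
  Position 15 '(': depth becomes 6
  Position 16 '(': depth becomes 7
  Position 17 ')': depth becomes 6
  Position 18 ')': depth becomes 5
  Position 19 ')': depth becomes 4
  Position 20 ')': depth becomes 3
  Position 21 ')': depth becomes 2
  Position 22 ')': depth becomes 1
  Position 23 ')': depth becomes 0
Maximum depth reached: 7

7


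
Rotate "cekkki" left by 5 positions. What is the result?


Input: "cekkki", rotate left by 5
First 5 characters: "cekkk"
Remaining characters: "i"
Concatenate remaining + first: "i" + "cekkk" = "icekkk"

icekkk


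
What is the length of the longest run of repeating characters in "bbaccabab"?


Input: "bbaccabab"
Scanning for longest run:
  Position 1 ('b'): continues run of 'b', length=2
  Position 2 ('a'): new char, reset run to 1
  Position 3 ('c'): new char, reset run to 1
  Position 4 ('c'): continues run of 'c', length=2
  Position 5 ('a'): new char, reset run to 1
  Position 6 ('b'): new char, reset run to 1
  Position 7 ('a'): new char, reset run to 1
  Position 8 ('b'): new char, reset run to 1
Longest run: 'b' with length 2

2


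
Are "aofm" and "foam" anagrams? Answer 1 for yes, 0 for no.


Strings: "aofm", "foam"
Sorted first:  afmo
Sorted second: afmo
Sorted forms match => anagrams

1


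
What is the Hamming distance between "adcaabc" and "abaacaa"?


Comparing "adcaabc" and "abaacaa" position by position:
  Position 0: 'a' vs 'a' => same
  Position 1: 'd' vs 'b' => differ
  Position 2: 'c' vs 'a' => differ
  Position 3: 'a' vs 'a' => same
  Position 4: 'a' vs 'c' => differ
  Position 5: 'b' vs 'a' => differ
  Position 6: 'c' vs 'a' => differ
Total differences (Hamming distance): 5

5


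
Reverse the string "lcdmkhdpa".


Input: lcdmkhdpa
Reading characters right to left:
  Position 8: 'a'
  Position 7: 'p'
  Position 6: 'd'
  Position 5: 'h'
  Position 4: 'k'
  Position 3: 'm'
  Position 2: 'd'
  Position 1: 'c'
  Position 0: 'l'
Reversed: apdhkmdcl

apdhkmdcl


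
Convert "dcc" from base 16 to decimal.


Input: "dcc" in base 16
Positional expansion:
  Digit 'd' (value 13) x 16^2 = 3328
  Digit 'c' (value 12) x 16^1 = 192
  Digit 'c' (value 12) x 16^0 = 12
Sum = 3532

3532


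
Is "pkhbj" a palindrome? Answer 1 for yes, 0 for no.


Input: pkhbj
Reversed: jbhkp
  Compare pos 0 ('p') with pos 4 ('j'): MISMATCH
  Compare pos 1 ('k') with pos 3 ('b'): MISMATCH
Result: not a palindrome

0


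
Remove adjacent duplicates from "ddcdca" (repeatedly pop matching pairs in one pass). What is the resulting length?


Input: ddcdca
Stack-based adjacent duplicate removal:
  Read 'd': push. Stack: d
  Read 'd': matches stack top 'd' => pop. Stack: (empty)
  Read 'c': push. Stack: c
  Read 'd': push. Stack: cd
  Read 'c': push. Stack: cdc
  Read 'a': push. Stack: cdca
Final stack: "cdca" (length 4)

4


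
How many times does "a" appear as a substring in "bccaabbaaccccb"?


Searching for "a" in "bccaabbaaccccb"
Scanning each position:
  Position 0: "b" => no
  Position 1: "c" => no
  Position 2: "c" => no
  Position 3: "a" => MATCH
  Position 4: "a" => MATCH
  Position 5: "b" => no
  Position 6: "b" => no
  Position 7: "a" => MATCH
  Position 8: "a" => MATCH
  Position 9: "c" => no
  Position 10: "c" => no
  Position 11: "c" => no
  Position 12: "c" => no
  Position 13: "b" => no
Total occurrences: 4

4


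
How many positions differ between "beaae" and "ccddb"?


Comparing "beaae" and "ccddb" position by position:
  Position 0: 'b' vs 'c' => DIFFER
  Position 1: 'e' vs 'c' => DIFFER
  Position 2: 'a' vs 'd' => DIFFER
  Position 3: 'a' vs 'd' => DIFFER
  Position 4: 'e' vs 'b' => DIFFER
Positions that differ: 5

5


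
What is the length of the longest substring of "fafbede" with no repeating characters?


Input: "fafbede"
Sliding window (track last position of each char):
  Position 0 ('f'): window [0,0] length 1 -- new best
  Position 1 ('a'): window [0,1] length 2 -- new best
  Position 2 ('f'): repeat (last at 0), move window start to 1
  Position 2 ('f'): window [1,2] length 2
  Position 3 ('b'): window [1,3] length 3 -- new best
  Position 4 ('e'): window [1,4] length 4 -- new best
  Position 5 ('d'): window [1,5] length 5 -- new best
  Position 6 ('e'): repeat (last at 4), move window start to 5
  Position 6 ('e'): window [5,6] length 2
Longest substring with no repeats: "afbed" with length 5

5


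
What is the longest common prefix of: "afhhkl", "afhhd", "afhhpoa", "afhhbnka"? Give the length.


Words: afhhkl, afhhd, afhhpoa, afhhbnka
  Position 0: all 'a' => match
  Position 1: all 'f' => match
  Position 2: all 'h' => match
  Position 3: all 'h' => match
  Position 4: ('k', 'd', 'p', 'b') => mismatch, stop
LCP = "afhh" (length 4)

4


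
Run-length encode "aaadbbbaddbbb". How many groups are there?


Input: aaadbbbaddbbb
Scanning for consecutive runs:
  Group 1: 'a' x 3 (positions 0-2)
  Group 2: 'd' x 1 (positions 3-3)
  Group 3: 'b' x 3 (positions 4-6)
  Group 4: 'a' x 1 (positions 7-7)
  Group 5: 'd' x 2 (positions 8-9)
  Group 6: 'b' x 3 (positions 10-12)
Total groups: 6

6


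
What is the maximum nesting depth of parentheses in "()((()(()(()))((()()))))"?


Input: "()((()(()(()))((()()))))"
Tracking depth:
  Position 0 '(': depth becomes 1
  Position 1 ')': depth becomes 0
  Position 2 '(': depth becomes 1
  Position 3 '(': depth becomes 2
  Position 4 '(': depth becomes 3
  Position 5 ')': depth becomes 2
  Position 6 '(': depth becomes 3
  Position 7 '(': depth becomes 4
  Position 8 ')': depth becomes 3
  Position 9 '(': depth becomes 4
  Position 10 '(': depth becomes 5
  Position 11 ')': depth becomes 4
  Position 12 ')': depth becomes 3
  Position 13 ')': depth becomes 2
  Position 14 '(': depth becomes 3
  Position 15 '(': depth becomes 4
  Position 16 '(': depth becomes 5
  Position 17 ')': depth becomes 4
  Position 18 '(': depth becomes 5
  Position 19 ')': depth becomes 4
  Position 20 ')': depth becomes 3
  Position 21 ')': depth becomes 2
  Position 22 ')': depth becomes 1
  Position 23 ')': depth becomes 0
Maximum depth reached: 5

5


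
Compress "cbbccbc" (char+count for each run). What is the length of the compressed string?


Input: cbbccbc
Runs:
  'c' x 1 => "c1"
  'b' x 2 => "b2"
  'c' x 2 => "c2"
  'b' x 1 => "b1"
  'c' x 1 => "c1"
Compressed: "c1b2c2b1c1"
Compressed length: 10

10


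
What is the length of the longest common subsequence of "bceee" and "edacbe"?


LCS of "bceee" and "edacbe"
DP table:
           e    d    a    c    b    e
      0    0    0    0    0    0    0
  b   0    0    0    0    0    1    1
  c   0    0    0    0    1    1    1
  e   0    1    1    1    1    1    2
  e   0    1    1    1    1    1    2
  e   0    1    1    1    1    1    2
LCS length = dp[5][6] = 2

2


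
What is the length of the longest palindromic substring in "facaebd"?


Input: "facaebd"
Checking substrings for palindromes:
  [1:4] "aca" (len 3) => palindrome
Longest palindromic substring: "aca" with length 3

3


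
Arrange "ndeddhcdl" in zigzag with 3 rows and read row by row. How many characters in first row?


Zigzag "ndeddhcdl" into 3 rows:
Placing characters:
  'n' => row 0
  'd' => row 1
  'e' => row 2
  'd' => row 1
  'd' => row 0
  'h' => row 1
  'c' => row 2
  'd' => row 1
  'l' => row 0
Rows:
  Row 0: "ndl"
  Row 1: "ddhd"
  Row 2: "ec"
First row length: 3

3


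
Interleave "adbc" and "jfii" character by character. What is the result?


Interleaving "adbc" and "jfii":
  Position 0: 'a' from first, 'j' from second => "aj"
  Position 1: 'd' from first, 'f' from second => "df"
  Position 2: 'b' from first, 'i' from second => "bi"
  Position 3: 'c' from first, 'i' from second => "ci"
Result: ajdfbici

ajdfbici


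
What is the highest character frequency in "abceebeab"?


Input: abceebeab
Character counts:
  'a': 2
  'b': 3
  'c': 1
  'e': 3
Maximum frequency: 3

3


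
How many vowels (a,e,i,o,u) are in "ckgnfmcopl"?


Input: ckgnfmcopl
Checking each character:
  'c' at position 0: consonant
  'k' at position 1: consonant
  'g' at position 2: consonant
  'n' at position 3: consonant
  'f' at position 4: consonant
  'm' at position 5: consonant
  'c' at position 6: consonant
  'o' at position 7: vowel (running total: 1)
  'p' at position 8: consonant
  'l' at position 9: consonant
Total vowels: 1

1


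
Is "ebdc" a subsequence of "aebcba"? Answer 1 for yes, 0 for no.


Check if "ebdc" is a subsequence of "aebcba"
Greedy scan:
  Position 0 ('a'): no match needed
  Position 1 ('e'): matches sub[0] = 'e'
  Position 2 ('b'): matches sub[1] = 'b'
  Position 3 ('c'): no match needed
  Position 4 ('b'): no match needed
  Position 5 ('a'): no match needed
Only matched 2/4 characters => not a subsequence

0


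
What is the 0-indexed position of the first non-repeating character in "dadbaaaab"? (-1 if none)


Input: dadbaaaab
Character frequencies:
  'a': 5
  'b': 2
  'd': 2
Scanning left to right for freq == 1:
  Position 0 ('d'): freq=2, skip
  Position 1 ('a'): freq=5, skip
  Position 2 ('d'): freq=2, skip
  Position 3 ('b'): freq=2, skip
  Position 4 ('a'): freq=5, skip
  Position 5 ('a'): freq=5, skip
  Position 6 ('a'): freq=5, skip
  Position 7 ('a'): freq=5, skip
  Position 8 ('b'): freq=2, skip
  No unique character found => answer = -1

-1


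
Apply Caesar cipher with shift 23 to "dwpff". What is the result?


Caesar cipher: shift "dwpff" by 23
  'd' (pos 3) + 23 = pos 0 = 'a'
  'w' (pos 22) + 23 = pos 19 = 't'
  'p' (pos 15) + 23 = pos 12 = 'm'
  'f' (pos 5) + 23 = pos 2 = 'c'
  'f' (pos 5) + 23 = pos 2 = 'c'
Result: atmcc

atmcc


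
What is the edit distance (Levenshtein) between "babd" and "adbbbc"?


Computing edit distance: "babd" -> "adbbbc"
DP table:
           a    d    b    b    b    c
      0    1    2    3    4    5    6
  b   1    1    2    2    3    4    5
  a   2    1    2    3    3    4    5
  b   3    2    2    2    3    3    4
  d   4    3    2    3    3    4    4
Edit distance = dp[4][6] = 4

4


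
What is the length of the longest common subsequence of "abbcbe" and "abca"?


LCS of "abbcbe" and "abca"
DP table:
           a    b    c    a
      0    0    0    0    0
  a   0    1    1    1    1
  b   0    1    2    2    2
  b   0    1    2    2    2
  c   0    1    2    3    3
  b   0    1    2    3    3
  e   0    1    2    3    3
LCS length = dp[6][4] = 3

3


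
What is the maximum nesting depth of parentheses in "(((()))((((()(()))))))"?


Input: "(((()))((((()(()))))))"
Tracking depth:
  Position 0 '(': depth becomes 1
  Position 1 '(': depth becomes 2
  Position 2 '(': depth becomes 3
  Position 3 '(': depth becomes 4
  Position 4 ')': depth becomes 3
  Position 5 ')': depth becomes 2
  Position 6 ')': depth becomes 1
  Position 7 '(': depth becomes 2
  Position 8 '(': depth becomes 3
  Position 9 '(': depth becomes 4
  Position 10 '(': depth becomes 5
  Position 11 '(': depth becomes 6
  Position 12 ')': depth becomes 5
  Position 13 '(': depth becomes 6
  Position 14 '(': depth becomes 7
  Position 15 ')': depth becomes 6
  Position 16 ')': depth becomes 5
  Position 17 ')': depth becomes 4
  Position 18 ')': depth becomes 3
  Position 19 ')': depth becomes 2
  Position 20 ')': depth becomes 1
  Position 21 ')': depth becomes 0
Maximum depth reached: 7

7


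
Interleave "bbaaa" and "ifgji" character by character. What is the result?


Interleaving "bbaaa" and "ifgji":
  Position 0: 'b' from first, 'i' from second => "bi"
  Position 1: 'b' from first, 'f' from second => "bf"
  Position 2: 'a' from first, 'g' from second => "ag"
  Position 3: 'a' from first, 'j' from second => "aj"
  Position 4: 'a' from first, 'i' from second => "ai"
Result: bibfagajai

bibfagajai


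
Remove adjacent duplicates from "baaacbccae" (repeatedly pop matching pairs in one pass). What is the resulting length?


Input: baaacbccae
Stack-based adjacent duplicate removal:
  Read 'b': push. Stack: b
  Read 'a': push. Stack: ba
  Read 'a': matches stack top 'a' => pop. Stack: b
  Read 'a': push. Stack: ba
  Read 'c': push. Stack: bac
  Read 'b': push. Stack: bacb
  Read 'c': push. Stack: bacbc
  Read 'c': matches stack top 'c' => pop. Stack: bacb
  Read 'a': push. Stack: bacba
  Read 'e': push. Stack: bacbae
Final stack: "bacbae" (length 6)

6


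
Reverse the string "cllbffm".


Input: cllbffm
Reading characters right to left:
  Position 6: 'm'
  Position 5: 'f'
  Position 4: 'f'
  Position 3: 'b'
  Position 2: 'l'
  Position 1: 'l'
  Position 0: 'c'
Reversed: mffbllc

mffbllc


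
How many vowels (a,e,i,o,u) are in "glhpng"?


Input: glhpng
Checking each character:
  'g' at position 0: consonant
  'l' at position 1: consonant
  'h' at position 2: consonant
  'p' at position 3: consonant
  'n' at position 4: consonant
  'g' at position 5: consonant
Total vowels: 0

0


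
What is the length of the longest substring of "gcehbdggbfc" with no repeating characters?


Input: "gcehbdggbfc"
Sliding window (track last position of each char):
  Position 0 ('g'): window [0,0] length 1 -- new best
  Position 1 ('c'): window [0,1] length 2 -- new best
  Position 2 ('e'): window [0,2] length 3 -- new best
  Position 3 ('h'): window [0,3] length 4 -- new best
  Position 4 ('b'): window [0,4] length 5 -- new best
  Position 5 ('d'): window [0,5] length 6 -- new best
  Position 6 ('g'): repeat (last at 0), move window start to 1
  Position 6 ('g'): window [1,6] length 6
  Position 7 ('g'): repeat (last at 6), move window start to 7
  Position 7 ('g'): window [7,7] length 1
  Position 8 ('b'): window [7,8] length 2
  Position 9 ('f'): window [7,9] length 3
  Position 10 ('c'): window [7,10] length 4
Longest substring with no repeats: "gcehbd" with length 6

6


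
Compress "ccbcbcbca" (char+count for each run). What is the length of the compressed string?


Input: ccbcbcbca
Runs:
  'c' x 2 => "c2"
  'b' x 1 => "b1"
  'c' x 1 => "c1"
  'b' x 1 => "b1"
  'c' x 1 => "c1"
  'b' x 1 => "b1"
  'c' x 1 => "c1"
  'a' x 1 => "a1"
Compressed: "c2b1c1b1c1b1c1a1"
Compressed length: 16

16


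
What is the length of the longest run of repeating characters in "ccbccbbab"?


Input: "ccbccbbab"
Scanning for longest run:
  Position 1 ('c'): continues run of 'c', length=2
  Position 2 ('b'): new char, reset run to 1
  Position 3 ('c'): new char, reset run to 1
  Position 4 ('c'): continues run of 'c', length=2
  Position 5 ('b'): new char, reset run to 1
  Position 6 ('b'): continues run of 'b', length=2
  Position 7 ('a'): new char, reset run to 1
  Position 8 ('b'): new char, reset run to 1
Longest run: 'c' with length 2

2


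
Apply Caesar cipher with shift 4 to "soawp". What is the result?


Caesar cipher: shift "soawp" by 4
  's' (pos 18) + 4 = pos 22 = 'w'
  'o' (pos 14) + 4 = pos 18 = 's'
  'a' (pos 0) + 4 = pos 4 = 'e'
  'w' (pos 22) + 4 = pos 0 = 'a'
  'p' (pos 15) + 4 = pos 19 = 't'
Result: wseat

wseat


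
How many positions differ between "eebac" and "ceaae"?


Comparing "eebac" and "ceaae" position by position:
  Position 0: 'e' vs 'c' => DIFFER
  Position 1: 'e' vs 'e' => same
  Position 2: 'b' vs 'a' => DIFFER
  Position 3: 'a' vs 'a' => same
  Position 4: 'c' vs 'e' => DIFFER
Positions that differ: 3

3


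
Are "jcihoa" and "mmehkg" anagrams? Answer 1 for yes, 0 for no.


Strings: "jcihoa", "mmehkg"
Sorted first:  achijo
Sorted second: eghkmm
Differ at position 0: 'a' vs 'e' => not anagrams

0


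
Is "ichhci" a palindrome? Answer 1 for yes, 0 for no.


Input: ichhci
Reversed: ichhci
  Compare pos 0 ('i') with pos 5 ('i'): match
  Compare pos 1 ('c') with pos 4 ('c'): match
  Compare pos 2 ('h') with pos 3 ('h'): match
Result: palindrome

1


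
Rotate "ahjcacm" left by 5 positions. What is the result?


Input: "ahjcacm", rotate left by 5
First 5 characters: "ahjca"
Remaining characters: "cm"
Concatenate remaining + first: "cm" + "ahjca" = "cmahjca"

cmahjca


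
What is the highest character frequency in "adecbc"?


Input: adecbc
Character counts:
  'a': 1
  'b': 1
  'c': 2
  'd': 1
  'e': 1
Maximum frequency: 2

2


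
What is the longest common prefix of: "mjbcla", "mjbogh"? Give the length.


Words: mjbcla, mjbogh
  Position 0: all 'm' => match
  Position 1: all 'j' => match
  Position 2: all 'b' => match
  Position 3: ('c', 'o') => mismatch, stop
LCP = "mjb" (length 3)

3


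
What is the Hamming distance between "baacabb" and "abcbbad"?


Comparing "baacabb" and "abcbbad" position by position:
  Position 0: 'b' vs 'a' => differ
  Position 1: 'a' vs 'b' => differ
  Position 2: 'a' vs 'c' => differ
  Position 3: 'c' vs 'b' => differ
  Position 4: 'a' vs 'b' => differ
  Position 5: 'b' vs 'a' => differ
  Position 6: 'b' vs 'd' => differ
Total differences (Hamming distance): 7

7


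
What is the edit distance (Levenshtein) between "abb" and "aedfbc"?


Computing edit distance: "abb" -> "aedfbc"
DP table:
           a    e    d    f    b    c
      0    1    2    3    4    5    6
  a   1    0    1    2    3    4    5
  b   2    1    1    2    3    3    4
  b   3    2    2    2    3    3    4
Edit distance = dp[3][6] = 4

4


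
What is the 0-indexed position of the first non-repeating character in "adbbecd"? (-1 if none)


Input: adbbecd
Character frequencies:
  'a': 1
  'b': 2
  'c': 1
  'd': 2
  'e': 1
Scanning left to right for freq == 1:
  Position 0 ('a'): unique! => answer = 0

0


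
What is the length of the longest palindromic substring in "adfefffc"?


Input: "adfefffc"
Checking substrings for palindromes:
  [2:5] "fef" (len 3) => palindrome
  [4:7] "fff" (len 3) => palindrome
  [4:6] "ff" (len 2) => palindrome
  [5:7] "ff" (len 2) => palindrome
Longest palindromic substring: "fef" with length 3

3


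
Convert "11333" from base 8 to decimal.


Input: "11333" in base 8
Positional expansion:
  Digit '1' (value 1) x 8^4 = 4096
  Digit '1' (value 1) x 8^3 = 512
  Digit '3' (value 3) x 8^2 = 192
  Digit '3' (value 3) x 8^1 = 24
  Digit '3' (value 3) x 8^0 = 3
Sum = 4827

4827


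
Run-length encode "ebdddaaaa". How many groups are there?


Input: ebdddaaaa
Scanning for consecutive runs:
  Group 1: 'e' x 1 (positions 0-0)
  Group 2: 'b' x 1 (positions 1-1)
  Group 3: 'd' x 3 (positions 2-4)
  Group 4: 'a' x 4 (positions 5-8)
Total groups: 4

4


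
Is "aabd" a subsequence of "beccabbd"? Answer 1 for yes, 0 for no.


Check if "aabd" is a subsequence of "beccabbd"
Greedy scan:
  Position 0 ('b'): no match needed
  Position 1 ('e'): no match needed
  Position 2 ('c'): no match needed
  Position 3 ('c'): no match needed
  Position 4 ('a'): matches sub[0] = 'a'
  Position 5 ('b'): no match needed
  Position 6 ('b'): no match needed
  Position 7 ('d'): no match needed
Only matched 1/4 characters => not a subsequence

0


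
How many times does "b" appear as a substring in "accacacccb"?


Searching for "b" in "accacacccb"
Scanning each position:
  Position 0: "a" => no
  Position 1: "c" => no
  Position 2: "c" => no
  Position 3: "a" => no
  Position 4: "c" => no
  Position 5: "a" => no
  Position 6: "c" => no
  Position 7: "c" => no
  Position 8: "c" => no
  Position 9: "b" => MATCH
Total occurrences: 1

1


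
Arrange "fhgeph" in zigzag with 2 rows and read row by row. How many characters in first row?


Zigzag "fhgeph" into 2 rows:
Placing characters:
  'f' => row 0
  'h' => row 1
  'g' => row 0
  'e' => row 1
  'p' => row 0
  'h' => row 1
Rows:
  Row 0: "fgp"
  Row 1: "heh"
First row length: 3

3


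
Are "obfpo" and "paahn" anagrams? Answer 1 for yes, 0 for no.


Strings: "obfpo", "paahn"
Sorted first:  bfoop
Sorted second: aahnp
Differ at position 0: 'b' vs 'a' => not anagrams

0


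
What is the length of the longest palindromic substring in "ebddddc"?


Input: "ebddddc"
Checking substrings for palindromes:
  [2:6] "dddd" (len 4) => palindrome
  [2:5] "ddd" (len 3) => palindrome
  [3:6] "ddd" (len 3) => palindrome
  [2:4] "dd" (len 2) => palindrome
  [3:5] "dd" (len 2) => palindrome
  [4:6] "dd" (len 2) => palindrome
Longest palindromic substring: "dddd" with length 4

4


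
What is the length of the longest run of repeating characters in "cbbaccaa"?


Input: "cbbaccaa"
Scanning for longest run:
  Position 1 ('b'): new char, reset run to 1
  Position 2 ('b'): continues run of 'b', length=2
  Position 3 ('a'): new char, reset run to 1
  Position 4 ('c'): new char, reset run to 1
  Position 5 ('c'): continues run of 'c', length=2
  Position 6 ('a'): new char, reset run to 1
  Position 7 ('a'): continues run of 'a', length=2
Longest run: 'b' with length 2

2


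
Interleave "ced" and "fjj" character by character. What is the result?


Interleaving "ced" and "fjj":
  Position 0: 'c' from first, 'f' from second => "cf"
  Position 1: 'e' from first, 'j' from second => "ej"
  Position 2: 'd' from first, 'j' from second => "dj"
Result: cfejdj

cfejdj


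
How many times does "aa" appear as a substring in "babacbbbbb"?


Searching for "aa" in "babacbbbbb"
Scanning each position:
  Position 0: "ba" => no
  Position 1: "ab" => no
  Position 2: "ba" => no
  Position 3: "ac" => no
  Position 4: "cb" => no
  Position 5: "bb" => no
  Position 6: "bb" => no
  Position 7: "bb" => no
  Position 8: "bb" => no
Total occurrences: 0

0


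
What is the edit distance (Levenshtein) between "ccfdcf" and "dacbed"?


Computing edit distance: "ccfdcf" -> "dacbed"
DP table:
           d    a    c    b    e    d
      0    1    2    3    4    5    6
  c   1    1    2    2    3    4    5
  c   2    2    2    2    3    4    5
  f   3    3    3    3    3    4    5
  d   4    3    4    4    4    4    4
  c   5    4    4    4    5    5    5
  f   6    5    5    5    5    6    6
Edit distance = dp[6][6] = 6

6


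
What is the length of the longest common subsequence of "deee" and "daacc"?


LCS of "deee" and "daacc"
DP table:
           d    a    a    c    c
      0    0    0    0    0    0
  d   0    1    1    1    1    1
  e   0    1    1    1    1    1
  e   0    1    1    1    1    1
  e   0    1    1    1    1    1
LCS length = dp[4][5] = 1

1


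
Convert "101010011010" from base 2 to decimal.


Input: "101010011010" in base 2
Positional expansion:
  Digit '1' (value 1) x 2^11 = 2048
  Digit '0' (value 0) x 2^10 = 0
  Digit '1' (value 1) x 2^9 = 512
  Digit '0' (value 0) x 2^8 = 0
  Digit '1' (value 1) x 2^7 = 128
  Digit '0' (value 0) x 2^6 = 0
  Digit '0' (value 0) x 2^5 = 0
  Digit '1' (value 1) x 2^4 = 16
  Digit '1' (value 1) x 2^3 = 8
  Digit '0' (value 0) x 2^2 = 0
  Digit '1' (value 1) x 2^1 = 2
  Digit '0' (value 0) x 2^0 = 0
Sum = 2714

2714


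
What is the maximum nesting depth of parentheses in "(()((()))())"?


Input: "(()((()))())"
Tracking depth:
  Position 0 '(': depth becomes 1
  Position 1 '(': depth becomes 2
  Position 2 ')': depth becomes 1
  Position 3 '(': depth becomes 2
  Position 4 '(': depth becomes 3
  Position 5 '(': depth becomes 4
  Position 6 ')': depth becomes 3
  Position 7 ')': depth becomes 2
  Position 8 ')': depth becomes 1
  Position 9 '(': depth becomes 2
  Position 10 ')': depth becomes 1
  Position 11 ')': depth becomes 0
Maximum depth reached: 4

4


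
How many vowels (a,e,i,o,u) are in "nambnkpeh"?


Input: nambnkpeh
Checking each character:
  'n' at position 0: consonant
  'a' at position 1: vowel (running total: 1)
  'm' at position 2: consonant
  'b' at position 3: consonant
  'n' at position 4: consonant
  'k' at position 5: consonant
  'p' at position 6: consonant
  'e' at position 7: vowel (running total: 2)
  'h' at position 8: consonant
Total vowels: 2

2


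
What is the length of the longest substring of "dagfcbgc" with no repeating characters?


Input: "dagfcbgc"
Sliding window (track last position of each char):
  Position 0 ('d'): window [0,0] length 1 -- new best
  Position 1 ('a'): window [0,1] length 2 -- new best
  Position 2 ('g'): window [0,2] length 3 -- new best
  Position 3 ('f'): window [0,3] length 4 -- new best
  Position 4 ('c'): window [0,4] length 5 -- new best
  Position 5 ('b'): window [0,5] length 6 -- new best
  Position 6 ('g'): repeat (last at 2), move window start to 3
  Position 6 ('g'): window [3,6] length 4
  Position 7 ('c'): repeat (last at 4), move window start to 5
  Position 7 ('c'): window [5,7] length 3
Longest substring with no repeats: "dagfcb" with length 6

6


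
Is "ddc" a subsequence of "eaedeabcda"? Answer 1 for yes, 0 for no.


Check if "ddc" is a subsequence of "eaedeabcda"
Greedy scan:
  Position 0 ('e'): no match needed
  Position 1 ('a'): no match needed
  Position 2 ('e'): no match needed
  Position 3 ('d'): matches sub[0] = 'd'
  Position 4 ('e'): no match needed
  Position 5 ('a'): no match needed
  Position 6 ('b'): no match needed
  Position 7 ('c'): no match needed
  Position 8 ('d'): matches sub[1] = 'd'
  Position 9 ('a'): no match needed
Only matched 2/3 characters => not a subsequence

0


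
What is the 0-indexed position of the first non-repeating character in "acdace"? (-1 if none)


Input: acdace
Character frequencies:
  'a': 2
  'c': 2
  'd': 1
  'e': 1
Scanning left to right for freq == 1:
  Position 0 ('a'): freq=2, skip
  Position 1 ('c'): freq=2, skip
  Position 2 ('d'): unique! => answer = 2

2


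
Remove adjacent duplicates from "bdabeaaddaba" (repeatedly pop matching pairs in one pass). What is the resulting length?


Input: bdabeaaddaba
Stack-based adjacent duplicate removal:
  Read 'b': push. Stack: b
  Read 'd': push. Stack: bd
  Read 'a': push. Stack: bda
  Read 'b': push. Stack: bdab
  Read 'e': push. Stack: bdabe
  Read 'a': push. Stack: bdabea
  Read 'a': matches stack top 'a' => pop. Stack: bdabe
  Read 'd': push. Stack: bdabed
  Read 'd': matches stack top 'd' => pop. Stack: bdabe
  Read 'a': push. Stack: bdabea
  Read 'b': push. Stack: bdabeab
  Read 'a': push. Stack: bdabeaba
Final stack: "bdabeaba" (length 8)

8


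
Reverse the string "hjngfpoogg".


Input: hjngfpoogg
Reading characters right to left:
  Position 9: 'g'
  Position 8: 'g'
  Position 7: 'o'
  Position 6: 'o'
  Position 5: 'p'
  Position 4: 'f'
  Position 3: 'g'
  Position 2: 'n'
  Position 1: 'j'
  Position 0: 'h'
Reversed: ggoopfgnjh

ggoopfgnjh


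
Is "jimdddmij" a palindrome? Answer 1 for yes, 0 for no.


Input: jimdddmij
Reversed: jimdddmij
  Compare pos 0 ('j') with pos 8 ('j'): match
  Compare pos 1 ('i') with pos 7 ('i'): match
  Compare pos 2 ('m') with pos 6 ('m'): match
  Compare pos 3 ('d') with pos 5 ('d'): match
Result: palindrome

1


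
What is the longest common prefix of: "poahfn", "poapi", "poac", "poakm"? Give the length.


Words: poahfn, poapi, poac, poakm
  Position 0: all 'p' => match
  Position 1: all 'o' => match
  Position 2: all 'a' => match
  Position 3: ('h', 'p', 'c', 'k') => mismatch, stop
LCP = "poa" (length 3)

3


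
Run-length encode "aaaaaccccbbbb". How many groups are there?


Input: aaaaaccccbbbb
Scanning for consecutive runs:
  Group 1: 'a' x 5 (positions 0-4)
  Group 2: 'c' x 4 (positions 5-8)
  Group 3: 'b' x 4 (positions 9-12)
Total groups: 3

3


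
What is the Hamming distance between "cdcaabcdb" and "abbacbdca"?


Comparing "cdcaabcdb" and "abbacbdca" position by position:
  Position 0: 'c' vs 'a' => differ
  Position 1: 'd' vs 'b' => differ
  Position 2: 'c' vs 'b' => differ
  Position 3: 'a' vs 'a' => same
  Position 4: 'a' vs 'c' => differ
  Position 5: 'b' vs 'b' => same
  Position 6: 'c' vs 'd' => differ
  Position 7: 'd' vs 'c' => differ
  Position 8: 'b' vs 'a' => differ
Total differences (Hamming distance): 7

7


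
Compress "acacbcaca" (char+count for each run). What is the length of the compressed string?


Input: acacbcaca
Runs:
  'a' x 1 => "a1"
  'c' x 1 => "c1"
  'a' x 1 => "a1"
  'c' x 1 => "c1"
  'b' x 1 => "b1"
  'c' x 1 => "c1"
  'a' x 1 => "a1"
  'c' x 1 => "c1"
  'a' x 1 => "a1"
Compressed: "a1c1a1c1b1c1a1c1a1"
Compressed length: 18

18


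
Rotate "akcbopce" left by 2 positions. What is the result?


Input: "akcbopce", rotate left by 2
First 2 characters: "ak"
Remaining characters: "cbopce"
Concatenate remaining + first: "cbopce" + "ak" = "cbopceak"

cbopceak


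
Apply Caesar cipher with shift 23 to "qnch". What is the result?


Caesar cipher: shift "qnch" by 23
  'q' (pos 16) + 23 = pos 13 = 'n'
  'n' (pos 13) + 23 = pos 10 = 'k'
  'c' (pos 2) + 23 = pos 25 = 'z'
  'h' (pos 7) + 23 = pos 4 = 'e'
Result: nkze

nkze


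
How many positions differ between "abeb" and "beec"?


Comparing "abeb" and "beec" position by position:
  Position 0: 'a' vs 'b' => DIFFER
  Position 1: 'b' vs 'e' => DIFFER
  Position 2: 'e' vs 'e' => same
  Position 3: 'b' vs 'c' => DIFFER
Positions that differ: 3

3


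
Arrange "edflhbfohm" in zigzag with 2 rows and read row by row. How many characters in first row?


Zigzag "edflhbfohm" into 2 rows:
Placing characters:
  'e' => row 0
  'd' => row 1
  'f' => row 0
  'l' => row 1
  'h' => row 0
  'b' => row 1
  'f' => row 0
  'o' => row 1
  'h' => row 0
  'm' => row 1
Rows:
  Row 0: "efhfh"
  Row 1: "dlbom"
First row length: 5

5


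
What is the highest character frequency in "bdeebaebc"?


Input: bdeebaebc
Character counts:
  'a': 1
  'b': 3
  'c': 1
  'd': 1
  'e': 3
Maximum frequency: 3

3


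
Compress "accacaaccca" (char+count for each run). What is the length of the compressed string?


Input: accacaaccca
Runs:
  'a' x 1 => "a1"
  'c' x 2 => "c2"
  'a' x 1 => "a1"
  'c' x 1 => "c1"
  'a' x 2 => "a2"
  'c' x 3 => "c3"
  'a' x 1 => "a1"
Compressed: "a1c2a1c1a2c3a1"
Compressed length: 14

14


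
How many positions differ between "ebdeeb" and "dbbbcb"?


Comparing "ebdeeb" and "dbbbcb" position by position:
  Position 0: 'e' vs 'd' => DIFFER
  Position 1: 'b' vs 'b' => same
  Position 2: 'd' vs 'b' => DIFFER
  Position 3: 'e' vs 'b' => DIFFER
  Position 4: 'e' vs 'c' => DIFFER
  Position 5: 'b' vs 'b' => same
Positions that differ: 4

4


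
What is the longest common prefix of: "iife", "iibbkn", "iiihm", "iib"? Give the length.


Words: iife, iibbkn, iiihm, iib
  Position 0: all 'i' => match
  Position 1: all 'i' => match
  Position 2: ('f', 'b', 'i', 'b') => mismatch, stop
LCP = "ii" (length 2)

2


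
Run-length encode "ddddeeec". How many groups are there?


Input: ddddeeec
Scanning for consecutive runs:
  Group 1: 'd' x 4 (positions 0-3)
  Group 2: 'e' x 3 (positions 4-6)
  Group 3: 'c' x 1 (positions 7-7)
Total groups: 3

3


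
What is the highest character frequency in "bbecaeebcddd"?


Input: bbecaeebcddd
Character counts:
  'a': 1
  'b': 3
  'c': 2
  'd': 3
  'e': 3
Maximum frequency: 3

3


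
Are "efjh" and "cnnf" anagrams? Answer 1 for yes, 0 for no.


Strings: "efjh", "cnnf"
Sorted first:  efhj
Sorted second: cfnn
Differ at position 0: 'e' vs 'c' => not anagrams

0


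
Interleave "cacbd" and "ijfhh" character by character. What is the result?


Interleaving "cacbd" and "ijfhh":
  Position 0: 'c' from first, 'i' from second => "ci"
  Position 1: 'a' from first, 'j' from second => "aj"
  Position 2: 'c' from first, 'f' from second => "cf"
  Position 3: 'b' from first, 'h' from second => "bh"
  Position 4: 'd' from first, 'h' from second => "dh"
Result: ciajcfbhdh

ciajcfbhdh


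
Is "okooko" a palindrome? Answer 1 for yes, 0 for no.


Input: okooko
Reversed: okooko
  Compare pos 0 ('o') with pos 5 ('o'): match
  Compare pos 1 ('k') with pos 4 ('k'): match
  Compare pos 2 ('o') with pos 3 ('o'): match
Result: palindrome

1


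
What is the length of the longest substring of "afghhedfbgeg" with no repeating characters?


Input: "afghhedfbgeg"
Sliding window (track last position of each char):
  Position 0 ('a'): window [0,0] length 1 -- new best
  Position 1 ('f'): window [0,1] length 2 -- new best
  Position 2 ('g'): window [0,2] length 3 -- new best
  Position 3 ('h'): window [0,3] length 4 -- new best
  Position 4 ('h'): repeat (last at 3), move window start to 4
  Position 4 ('h'): window [4,4] length 1
  Position 5 ('e'): window [4,5] length 2
  Position 6 ('d'): window [4,6] length 3
  Position 7 ('f'): window [4,7] length 4
  Position 8 ('b'): window [4,8] length 5 -- new best
  Position 9 ('g'): window [4,9] length 6 -- new best
  Position 10 ('e'): repeat (last at 5), move window start to 6
  Position 10 ('e'): window [6,10] length 5
  Position 11 ('g'): repeat (last at 9), move window start to 10
  Position 11 ('g'): window [10,11] length 2
Longest substring with no repeats: "hedfbg" with length 6

6


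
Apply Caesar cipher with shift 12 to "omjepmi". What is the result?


Caesar cipher: shift "omjepmi" by 12
  'o' (pos 14) + 12 = pos 0 = 'a'
  'm' (pos 12) + 12 = pos 24 = 'y'
  'j' (pos 9) + 12 = pos 21 = 'v'
  'e' (pos 4) + 12 = pos 16 = 'q'
  'p' (pos 15) + 12 = pos 1 = 'b'
  'm' (pos 12) + 12 = pos 24 = 'y'
  'i' (pos 8) + 12 = pos 20 = 'u'
Result: ayvqbyu

ayvqbyu


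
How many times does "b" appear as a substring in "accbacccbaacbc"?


Searching for "b" in "accbacccbaacbc"
Scanning each position:
  Position 0: "a" => no
  Position 1: "c" => no
  Position 2: "c" => no
  Position 3: "b" => MATCH
  Position 4: "a" => no
  Position 5: "c" => no
  Position 6: "c" => no
  Position 7: "c" => no
  Position 8: "b" => MATCH
  Position 9: "a" => no
  Position 10: "a" => no
  Position 11: "c" => no
  Position 12: "b" => MATCH
  Position 13: "c" => no
Total occurrences: 3

3


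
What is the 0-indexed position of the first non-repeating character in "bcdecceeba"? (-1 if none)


Input: bcdecceeba
Character frequencies:
  'a': 1
  'b': 2
  'c': 3
  'd': 1
  'e': 3
Scanning left to right for freq == 1:
  Position 0 ('b'): freq=2, skip
  Position 1 ('c'): freq=3, skip
  Position 2 ('d'): unique! => answer = 2

2


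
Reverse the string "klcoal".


Input: klcoal
Reading characters right to left:
  Position 5: 'l'
  Position 4: 'a'
  Position 3: 'o'
  Position 2: 'c'
  Position 1: 'l'
  Position 0: 'k'
Reversed: laoclk

laoclk


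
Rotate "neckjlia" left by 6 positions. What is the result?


Input: "neckjlia", rotate left by 6
First 6 characters: "neckjl"
Remaining characters: "ia"
Concatenate remaining + first: "ia" + "neckjl" = "ianeckjl"

ianeckjl


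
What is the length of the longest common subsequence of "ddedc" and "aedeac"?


LCS of "ddedc" and "aedeac"
DP table:
           a    e    d    e    a    c
      0    0    0    0    0    0    0
  d   0    0    0    1    1    1    1
  d   0    0    0    1    1    1    1
  e   0    0    1    1    2    2    2
  d   0    0    1    2    2    2    2
  c   0    0    1    2    2    2    3
LCS length = dp[5][6] = 3

3


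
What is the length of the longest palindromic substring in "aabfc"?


Input: "aabfc"
Checking substrings for palindromes:
  [0:2] "aa" (len 2) => palindrome
Longest palindromic substring: "aa" with length 2

2


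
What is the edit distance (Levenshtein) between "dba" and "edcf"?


Computing edit distance: "dba" -> "edcf"
DP table:
           e    d    c    f
      0    1    2    3    4
  d   1    1    1    2    3
  b   2    2    2    2    3
  a   3    3    3    3    3
Edit distance = dp[3][4] = 3

3


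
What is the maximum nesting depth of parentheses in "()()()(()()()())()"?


Input: "()()()(()()()())()"
Tracking depth:
  Position 0 '(': depth becomes 1
  Position 1 ')': depth becomes 0
  Position 2 '(': depth becomes 1
  Position 3 ')': depth becomes 0
  Position 4 '(': depth becomes 1
  Position 5 ')': depth becomes 0
  Position 6 '(': depth becomes 1
  Position 7 '(': depth becomes 2
  Position 8 ')': depth becomes 1
  Position 9 '(': depth becomes 2
  Position 10 ')': depth becomes 1
  Position 11 '(': depth becomes 2
  Position 12 ')': depth becomes 1
  Position 13 '(': depth becomes 2
  Position 14 ')': depth becomes 1
  Position 15 ')': depth becomes 0
  Position 16 '(': depth becomes 1
  Position 17 ')': depth becomes 0
Maximum depth reached: 2

2


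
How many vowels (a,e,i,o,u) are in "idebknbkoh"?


Input: idebknbkoh
Checking each character:
  'i' at position 0: vowel (running total: 1)
  'd' at position 1: consonant
  'e' at position 2: vowel (running total: 2)
  'b' at position 3: consonant
  'k' at position 4: consonant
  'n' at position 5: consonant
  'b' at position 6: consonant
  'k' at position 7: consonant
  'o' at position 8: vowel (running total: 3)
  'h' at position 9: consonant
Total vowels: 3

3


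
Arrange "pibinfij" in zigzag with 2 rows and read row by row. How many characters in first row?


Zigzag "pibinfij" into 2 rows:
Placing characters:
  'p' => row 0
  'i' => row 1
  'b' => row 0
  'i' => row 1
  'n' => row 0
  'f' => row 1
  'i' => row 0
  'j' => row 1
Rows:
  Row 0: "pbni"
  Row 1: "iifj"
First row length: 4

4


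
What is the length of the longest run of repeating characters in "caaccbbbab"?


Input: "caaccbbbab"
Scanning for longest run:
  Position 1 ('a'): new char, reset run to 1
  Position 2 ('a'): continues run of 'a', length=2
  Position 3 ('c'): new char, reset run to 1
  Position 4 ('c'): continues run of 'c', length=2
  Position 5 ('b'): new char, reset run to 1
  Position 6 ('b'): continues run of 'b', length=2
  Position 7 ('b'): continues run of 'b', length=3
  Position 8 ('a'): new char, reset run to 1
  Position 9 ('b'): new char, reset run to 1
Longest run: 'b' with length 3

3


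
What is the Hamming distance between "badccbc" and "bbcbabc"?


Comparing "badccbc" and "bbcbabc" position by position:
  Position 0: 'b' vs 'b' => same
  Position 1: 'a' vs 'b' => differ
  Position 2: 'd' vs 'c' => differ
  Position 3: 'c' vs 'b' => differ
  Position 4: 'c' vs 'a' => differ
  Position 5: 'b' vs 'b' => same
  Position 6: 'c' vs 'c' => same
Total differences (Hamming distance): 4

4


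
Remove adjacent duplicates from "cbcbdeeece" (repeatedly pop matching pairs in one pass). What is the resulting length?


Input: cbcbdeeece
Stack-based adjacent duplicate removal:
  Read 'c': push. Stack: c
  Read 'b': push. Stack: cb
  Read 'c': push. Stack: cbc
  Read 'b': push. Stack: cbcb
  Read 'd': push. Stack: cbcbd
  Read 'e': push. Stack: cbcbde
  Read 'e': matches stack top 'e' => pop. Stack: cbcbd
  Read 'e': push. Stack: cbcbde
  Read 'c': push. Stack: cbcbdec
  Read 'e': push. Stack: cbcbdece
Final stack: "cbcbdece" (length 8)

8


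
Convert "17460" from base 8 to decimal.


Input: "17460" in base 8
Positional expansion:
  Digit '1' (value 1) x 8^4 = 4096
  Digit '7' (value 7) x 8^3 = 3584
  Digit '4' (value 4) x 8^2 = 256
  Digit '6' (value 6) x 8^1 = 48
  Digit '0' (value 0) x 8^0 = 0
Sum = 7984

7984


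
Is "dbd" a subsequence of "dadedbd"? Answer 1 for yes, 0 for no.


Check if "dbd" is a subsequence of "dadedbd"
Greedy scan:
  Position 0 ('d'): matches sub[0] = 'd'
  Position 1 ('a'): no match needed
  Position 2 ('d'): no match needed
  Position 3 ('e'): no match needed
  Position 4 ('d'): no match needed
  Position 5 ('b'): matches sub[1] = 'b'
  Position 6 ('d'): matches sub[2] = 'd'
All 3 characters matched => is a subsequence

1
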